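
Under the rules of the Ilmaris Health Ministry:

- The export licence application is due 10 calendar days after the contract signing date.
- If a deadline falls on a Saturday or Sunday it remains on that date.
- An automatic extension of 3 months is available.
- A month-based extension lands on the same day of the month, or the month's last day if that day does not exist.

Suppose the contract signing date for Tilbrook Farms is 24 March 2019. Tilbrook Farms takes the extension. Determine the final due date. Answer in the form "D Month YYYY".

Trigger date 24 March 2019 + 10 calendar days = 3 April 2019.
3 April 2019 is a Wednesday; no weekend or holiday adjustment applies.
Applying the 3 months extension: 3 months after 3 April 2019 is 3 July 2019.
3 July 2019 falls on a Wednesday. The rules make no weekend/holiday allowance, so it remains 3 July 2019.
So the filing is due 3 July 2019.

3 July 2019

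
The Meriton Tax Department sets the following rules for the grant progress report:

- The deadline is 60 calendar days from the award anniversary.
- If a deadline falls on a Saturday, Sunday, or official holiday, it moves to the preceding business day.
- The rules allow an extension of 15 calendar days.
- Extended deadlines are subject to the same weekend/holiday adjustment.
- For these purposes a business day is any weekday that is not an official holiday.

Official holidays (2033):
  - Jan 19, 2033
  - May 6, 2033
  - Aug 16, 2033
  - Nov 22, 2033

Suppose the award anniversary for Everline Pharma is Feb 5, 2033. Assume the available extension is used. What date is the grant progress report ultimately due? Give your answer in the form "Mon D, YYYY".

Apr 21, 2033

Trigger date Feb 5, 2033 + 60 calendar days = Apr 6, 2033.
Apr 6, 2033 (Wednesday) is already a business day.
Applying the 15-calendar-day extension: Apr 6, 2033 + 15 days = Apr 21, 2033.
Since Apr 21, 2033 is a Thursday and not a holiday, the date is unchanged.
Deadline: Apr 21, 2033.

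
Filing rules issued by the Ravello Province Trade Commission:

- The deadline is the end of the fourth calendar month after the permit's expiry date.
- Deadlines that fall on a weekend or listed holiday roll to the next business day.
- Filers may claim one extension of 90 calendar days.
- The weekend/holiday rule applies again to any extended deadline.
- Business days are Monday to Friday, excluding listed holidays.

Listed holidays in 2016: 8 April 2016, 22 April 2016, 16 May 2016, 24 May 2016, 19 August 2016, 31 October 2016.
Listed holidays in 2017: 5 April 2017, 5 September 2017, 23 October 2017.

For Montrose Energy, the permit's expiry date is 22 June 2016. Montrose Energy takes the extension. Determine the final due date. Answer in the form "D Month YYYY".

4 months after 22 June 2016 falls in October 2016; the last day of that month is 31 October 2016.
31 October 2016 falls on a listed holiday. Rolling to the next business day gives 1 November 2016, a Tuesday.
Applying the 90-calendar-day extension: 1 November 2016 + 90 days = 30 January 2017.
30 January 2017 (Monday) is already a business day.
The final due date is 30 January 2017.

30 January 2017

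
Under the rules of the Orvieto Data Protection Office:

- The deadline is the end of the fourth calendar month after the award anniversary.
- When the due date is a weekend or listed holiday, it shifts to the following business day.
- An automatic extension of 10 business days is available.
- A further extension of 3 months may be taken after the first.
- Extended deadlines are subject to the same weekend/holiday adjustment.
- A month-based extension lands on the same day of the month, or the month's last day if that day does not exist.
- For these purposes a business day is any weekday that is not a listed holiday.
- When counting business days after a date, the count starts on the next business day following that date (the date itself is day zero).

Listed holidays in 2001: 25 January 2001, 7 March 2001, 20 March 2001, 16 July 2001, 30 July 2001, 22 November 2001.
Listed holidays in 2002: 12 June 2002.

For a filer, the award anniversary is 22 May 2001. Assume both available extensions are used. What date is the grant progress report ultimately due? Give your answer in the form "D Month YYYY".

15 January 2002

The fourth month after 22 May 2001 is September 2001, whose last day is 30 September 2001.
Because 30 September 2001 is a Sunday, the deadline becomes 1 October 2001 (Monday).
Counting 10 further business days from 1 October 2001 reaches 15 October 2001.
15 October 2001 (Monday) is already a business day.
Applying the 3 months extension: 3 months after 15 October 2001 is 15 January 2002.
15 January 2002 (Tuesday) is already a business day.
So the filing is due 15 January 2002.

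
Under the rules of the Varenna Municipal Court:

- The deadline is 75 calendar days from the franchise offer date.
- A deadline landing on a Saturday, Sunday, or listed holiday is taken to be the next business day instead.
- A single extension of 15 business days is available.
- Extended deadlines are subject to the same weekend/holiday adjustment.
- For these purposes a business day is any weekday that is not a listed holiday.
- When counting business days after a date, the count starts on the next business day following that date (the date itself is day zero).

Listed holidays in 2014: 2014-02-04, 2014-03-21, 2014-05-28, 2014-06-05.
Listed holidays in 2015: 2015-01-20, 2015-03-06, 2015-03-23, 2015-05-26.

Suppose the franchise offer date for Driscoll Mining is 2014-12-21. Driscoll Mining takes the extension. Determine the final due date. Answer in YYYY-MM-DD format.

75 calendar days after 2014-12-21 is 2015-03-06.
Because 2015-03-06 is a listed holiday, the deadline becomes 2015-03-09 (Monday).
Counting 15 further business days from 2015-03-09 reaches 2015-03-31.
2015-03-31 (Tuesday) is already a business day.
Deadline: 2015-03-31.

2015-03-31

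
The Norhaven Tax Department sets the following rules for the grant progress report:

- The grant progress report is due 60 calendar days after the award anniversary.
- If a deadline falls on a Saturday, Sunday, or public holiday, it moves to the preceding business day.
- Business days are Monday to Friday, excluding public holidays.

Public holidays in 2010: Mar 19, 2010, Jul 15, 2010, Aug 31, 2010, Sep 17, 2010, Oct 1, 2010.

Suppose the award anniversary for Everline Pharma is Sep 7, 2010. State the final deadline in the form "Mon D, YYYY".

From Sep 7, 2010, 60 calendar days later is Nov 6, 2010.
Nov 6, 2010 is a Saturday, so it moves to the preceding business day, Nov 5, 2010 (Friday).
Deadline: Nov 5, 2010.

Nov 5, 2010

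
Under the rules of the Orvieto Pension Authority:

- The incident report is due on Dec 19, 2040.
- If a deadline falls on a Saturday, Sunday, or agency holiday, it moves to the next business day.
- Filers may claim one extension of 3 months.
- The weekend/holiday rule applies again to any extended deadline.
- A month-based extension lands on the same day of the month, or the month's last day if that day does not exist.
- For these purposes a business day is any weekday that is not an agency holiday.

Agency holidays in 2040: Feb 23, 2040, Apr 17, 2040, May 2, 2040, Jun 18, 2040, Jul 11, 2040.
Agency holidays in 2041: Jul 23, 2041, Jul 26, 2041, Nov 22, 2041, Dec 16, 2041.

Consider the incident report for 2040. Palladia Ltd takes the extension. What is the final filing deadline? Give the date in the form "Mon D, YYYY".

Mar 19, 2041

Start from the fixed due date, Dec 19, 2040.
Since Dec 19, 2040 is a Wednesday and not a holiday, the date is unchanged.
Applying the 3 months extension: 3 months after Dec 19, 2040 is Mar 19, 2041.
Mar 19, 2041 (Tuesday) is already a business day.
Deadline: Mar 19, 2041.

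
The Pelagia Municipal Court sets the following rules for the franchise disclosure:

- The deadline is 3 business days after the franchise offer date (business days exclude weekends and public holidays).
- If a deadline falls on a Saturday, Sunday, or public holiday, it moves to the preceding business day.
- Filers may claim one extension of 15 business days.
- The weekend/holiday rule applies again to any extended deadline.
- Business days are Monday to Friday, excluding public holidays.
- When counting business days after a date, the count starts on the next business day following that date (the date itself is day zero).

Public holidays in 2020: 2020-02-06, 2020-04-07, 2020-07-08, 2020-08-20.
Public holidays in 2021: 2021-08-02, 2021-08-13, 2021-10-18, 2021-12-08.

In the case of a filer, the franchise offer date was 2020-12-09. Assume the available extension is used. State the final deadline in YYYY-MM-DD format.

2021-01-04

Starting the day after 2020-12-09 and counting 3 business days lands on 2020-12-14.
2020-12-14 falls on a Monday, which is a business day, so no adjustment is needed.
The 15-business-day extension runs from 2020-12-14 to 2021-01-04.
2021-01-04 is a Monday and not a listed holiday, so it stands.
The final due date is 2021-01-04.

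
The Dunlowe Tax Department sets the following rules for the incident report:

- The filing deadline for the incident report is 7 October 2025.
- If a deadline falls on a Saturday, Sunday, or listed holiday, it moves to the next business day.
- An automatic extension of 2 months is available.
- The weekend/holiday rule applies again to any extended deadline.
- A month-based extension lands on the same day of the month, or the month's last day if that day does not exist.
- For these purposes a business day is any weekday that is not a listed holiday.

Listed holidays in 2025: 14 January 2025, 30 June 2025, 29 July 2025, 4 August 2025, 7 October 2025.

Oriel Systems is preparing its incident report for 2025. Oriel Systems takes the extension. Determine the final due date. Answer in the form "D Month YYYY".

The stated deadline is 7 October 2025.
7 October 2025 falls on a listed holiday. Rolling to the next business day gives 8 October 2025, a Wednesday.
The 2 months extension carries 8 October 2025 to 8 December 2025.
Since 8 December 2025 is a Monday and not a holiday, the date is unchanged.
So the filing is due 8 December 2025.

8 December 2025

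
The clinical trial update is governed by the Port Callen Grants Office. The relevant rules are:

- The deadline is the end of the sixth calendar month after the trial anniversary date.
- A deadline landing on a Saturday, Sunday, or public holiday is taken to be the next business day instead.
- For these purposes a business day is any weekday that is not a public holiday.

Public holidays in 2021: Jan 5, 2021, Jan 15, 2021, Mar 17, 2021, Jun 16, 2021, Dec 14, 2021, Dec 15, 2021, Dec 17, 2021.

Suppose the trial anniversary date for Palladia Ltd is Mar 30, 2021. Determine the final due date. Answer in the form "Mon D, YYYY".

Sep 30, 2021

6 months after Mar 30, 2021 is September 2021; that month ends on Sep 30, 2021.
Sep 30, 2021 falls on a Thursday, which is a business day, so no adjustment is needed.
So the filing is due Sep 30, 2021.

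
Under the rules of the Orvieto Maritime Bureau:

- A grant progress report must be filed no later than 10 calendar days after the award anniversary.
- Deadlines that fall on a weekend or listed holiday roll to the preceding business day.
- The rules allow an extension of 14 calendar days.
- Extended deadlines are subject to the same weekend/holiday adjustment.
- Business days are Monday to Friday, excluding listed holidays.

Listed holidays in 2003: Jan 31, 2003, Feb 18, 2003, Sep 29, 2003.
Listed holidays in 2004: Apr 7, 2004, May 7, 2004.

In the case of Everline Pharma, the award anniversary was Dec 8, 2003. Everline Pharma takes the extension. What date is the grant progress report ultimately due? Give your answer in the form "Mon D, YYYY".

Jan 1, 2004

10 calendar days after Dec 8, 2003 is Dec 18, 2003.
Dec 18, 2003 (Thursday) is already a business day.
The 14-calendar-day extension moves the deadline from Dec 18, 2003 to Jan 1, 2004.
Jan 1, 2004 falls on a Thursday, which is a business day, so no adjustment is needed.
The final due date is Jan 1, 2004.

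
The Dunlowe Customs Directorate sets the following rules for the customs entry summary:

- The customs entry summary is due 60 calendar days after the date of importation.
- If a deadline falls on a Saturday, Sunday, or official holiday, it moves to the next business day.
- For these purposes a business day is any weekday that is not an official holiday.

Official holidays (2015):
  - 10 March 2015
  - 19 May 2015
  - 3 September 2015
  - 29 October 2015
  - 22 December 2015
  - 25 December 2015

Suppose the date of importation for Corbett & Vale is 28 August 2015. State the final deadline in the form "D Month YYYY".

27 October 2015

From 28 August 2015, 60 calendar days later is 27 October 2015.
27 October 2015 is a Tuesday and not a listed holiday, so it stands.
Final deadline: 27 October 2015.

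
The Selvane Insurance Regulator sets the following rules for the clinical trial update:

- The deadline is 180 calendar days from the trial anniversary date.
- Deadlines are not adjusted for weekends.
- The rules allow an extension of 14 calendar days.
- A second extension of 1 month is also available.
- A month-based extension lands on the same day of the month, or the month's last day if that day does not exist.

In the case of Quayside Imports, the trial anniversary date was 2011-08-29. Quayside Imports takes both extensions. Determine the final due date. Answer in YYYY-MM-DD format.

2012-04-10

Adding 180 calendar days to 2011-08-29 gives 2012-02-25.
No adjustment is made for weekends or holidays, so 2012-02-25 stands.
Applying the 14-calendar-day extension: 2012-02-25 + 14 days = 2012-03-10.
2012-03-10 is a Saturday; no weekend or holiday adjustment applies.
Applying the 1 month extension: 1 month after 2012-03-10 is 2012-04-10.
2012-04-10 is a Tuesday; no weekend or holiday adjustment applies.
Deadline: 2012-04-10.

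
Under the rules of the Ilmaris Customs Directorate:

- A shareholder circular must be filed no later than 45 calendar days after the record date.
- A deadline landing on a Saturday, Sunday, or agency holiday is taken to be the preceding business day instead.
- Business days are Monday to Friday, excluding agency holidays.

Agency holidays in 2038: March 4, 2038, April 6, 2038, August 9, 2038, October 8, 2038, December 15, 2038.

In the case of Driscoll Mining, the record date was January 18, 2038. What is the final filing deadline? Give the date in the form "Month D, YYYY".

March 3, 2038

From January 18, 2038, 45 calendar days later is March 4, 2038.
March 4, 2038 is a listed holiday, so it moves to the preceding business day, March 3, 2038 (Wednesday).
The final due date is March 3, 2038.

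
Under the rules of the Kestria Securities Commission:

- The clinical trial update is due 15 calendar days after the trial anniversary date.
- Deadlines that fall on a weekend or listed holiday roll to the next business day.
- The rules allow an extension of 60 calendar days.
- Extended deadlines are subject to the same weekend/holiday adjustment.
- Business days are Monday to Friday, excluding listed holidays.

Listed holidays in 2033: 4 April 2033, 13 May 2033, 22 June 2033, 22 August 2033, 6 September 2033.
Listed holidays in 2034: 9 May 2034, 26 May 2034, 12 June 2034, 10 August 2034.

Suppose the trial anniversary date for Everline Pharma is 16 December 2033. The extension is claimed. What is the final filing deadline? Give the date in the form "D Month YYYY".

Trigger date 16 December 2033 + 15 calendar days = 31 December 2033.
31 December 2033 falls on a Saturday. Rolling to the next business day gives 2 January 2034, a Monday.
With the 60-day extension, 2 January 2034 becomes 3 March 2034.
3 March 2034 (Friday) is already a business day.
The final due date is 3 March 2034.

3 March 2034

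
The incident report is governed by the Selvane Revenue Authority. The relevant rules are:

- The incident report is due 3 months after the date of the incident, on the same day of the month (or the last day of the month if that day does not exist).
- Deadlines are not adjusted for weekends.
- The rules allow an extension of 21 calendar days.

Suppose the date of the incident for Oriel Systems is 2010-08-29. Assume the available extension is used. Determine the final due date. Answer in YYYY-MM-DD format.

Moving 3 months forward from 2010-08-29 on the corresponding day gives 2010-11-29.
2010-11-29 is a Monday; no weekend or holiday adjustment applies.
Applying the 21-calendar-day extension: 2010-11-29 + 21 days = 2010-12-20.
2010-12-20 falls on a Monday. The rules make no weekend/holiday allowance, so it remains 2010-12-20.
The final due date is 2010-12-20.

2010-12-20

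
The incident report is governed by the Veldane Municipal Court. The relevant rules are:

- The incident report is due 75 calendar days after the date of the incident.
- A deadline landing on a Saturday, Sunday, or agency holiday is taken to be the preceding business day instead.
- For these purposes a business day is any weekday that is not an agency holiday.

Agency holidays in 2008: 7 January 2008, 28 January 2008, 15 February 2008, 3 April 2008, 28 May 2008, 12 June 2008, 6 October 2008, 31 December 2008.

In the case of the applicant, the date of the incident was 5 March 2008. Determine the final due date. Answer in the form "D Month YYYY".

From 5 March 2008, 75 calendar days later is 19 May 2008.
19 May 2008 is a Monday and not a listed holiday, so it stands.
The final due date is 19 May 2008.

19 May 2008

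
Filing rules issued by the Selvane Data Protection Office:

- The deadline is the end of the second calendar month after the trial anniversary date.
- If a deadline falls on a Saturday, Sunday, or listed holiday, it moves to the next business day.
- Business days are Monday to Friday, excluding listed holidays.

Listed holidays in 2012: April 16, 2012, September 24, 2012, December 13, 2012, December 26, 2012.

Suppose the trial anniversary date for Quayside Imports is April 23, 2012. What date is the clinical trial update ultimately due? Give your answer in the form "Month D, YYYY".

The second month after April 23, 2012 is June 2012, whose last day is June 30, 2012.
June 30, 2012 is a Saturday, so it moves to the next business day, July 2, 2012 (Monday).
Final deadline: July 2, 2012.

July 2, 2012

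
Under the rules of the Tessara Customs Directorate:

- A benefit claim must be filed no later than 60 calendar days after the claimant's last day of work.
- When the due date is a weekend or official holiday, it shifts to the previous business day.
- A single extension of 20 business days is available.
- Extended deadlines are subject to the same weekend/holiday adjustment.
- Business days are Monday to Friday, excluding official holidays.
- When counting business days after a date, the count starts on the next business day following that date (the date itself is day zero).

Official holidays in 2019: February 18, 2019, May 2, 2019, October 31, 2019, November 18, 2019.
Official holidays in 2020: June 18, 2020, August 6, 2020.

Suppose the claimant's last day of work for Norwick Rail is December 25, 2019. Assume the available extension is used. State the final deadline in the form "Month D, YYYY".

March 20, 2020

Adding 60 calendar days to December 25, 2019 gives February 23, 2020.
February 23, 2020 falls on a Sunday. Rolling to the preceding business day gives February 21, 2020, a Friday.
Applying the 20-business-day extension: 20 business days after February 21, 2020 is March 20, 2020.
March 20, 2020 is a Friday and not a listed holiday, so it stands.
Final deadline: March 20, 2020.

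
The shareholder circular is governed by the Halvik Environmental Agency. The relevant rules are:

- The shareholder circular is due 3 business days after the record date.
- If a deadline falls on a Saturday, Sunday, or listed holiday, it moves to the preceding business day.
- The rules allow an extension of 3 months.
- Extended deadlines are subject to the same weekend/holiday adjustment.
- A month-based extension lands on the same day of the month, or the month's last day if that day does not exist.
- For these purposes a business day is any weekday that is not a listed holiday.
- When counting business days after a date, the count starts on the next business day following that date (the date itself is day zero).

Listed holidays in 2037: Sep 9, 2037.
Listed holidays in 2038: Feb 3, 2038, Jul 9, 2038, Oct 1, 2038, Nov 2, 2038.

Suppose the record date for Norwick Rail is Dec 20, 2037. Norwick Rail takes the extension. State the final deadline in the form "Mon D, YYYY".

Mar 23, 2038

Starting the day after Dec 20, 2037 and counting 3 business days lands on Dec 23, 2037.
Dec 23, 2037 is a Wednesday and not a listed holiday, so it stands.
The 3 months extension carries Dec 23, 2037 to Mar 23, 2038.
Mar 23, 2038 is a Tuesday and not a listed holiday, so it stands.
The final due date is Mar 23, 2038.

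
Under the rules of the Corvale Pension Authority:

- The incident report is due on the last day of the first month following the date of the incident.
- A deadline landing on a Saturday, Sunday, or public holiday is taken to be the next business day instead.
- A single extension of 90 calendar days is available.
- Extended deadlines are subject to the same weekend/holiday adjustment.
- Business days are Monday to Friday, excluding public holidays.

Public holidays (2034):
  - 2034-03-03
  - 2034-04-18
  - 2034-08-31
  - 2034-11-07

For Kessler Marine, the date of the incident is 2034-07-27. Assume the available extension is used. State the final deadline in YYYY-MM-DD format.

2034-11-30

1 month after 2034-07-27 is August 2034; that month ends on 2034-08-31.
Because 2034-08-31 is a listed holiday, the deadline becomes 2034-09-01 (Friday).
Applying the 90-calendar-day extension: 2034-09-01 + 90 days = 2034-11-30.
2034-11-30 (Thursday) is already a business day.
So the filing is due 2034-11-30.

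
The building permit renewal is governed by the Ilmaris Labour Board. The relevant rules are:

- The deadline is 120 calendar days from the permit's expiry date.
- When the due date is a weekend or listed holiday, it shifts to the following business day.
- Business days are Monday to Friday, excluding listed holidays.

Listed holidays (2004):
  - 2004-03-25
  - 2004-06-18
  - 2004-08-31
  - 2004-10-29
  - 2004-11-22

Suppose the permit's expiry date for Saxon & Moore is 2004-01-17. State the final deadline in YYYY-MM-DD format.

From 2004-01-17, 120 calendar days later is 2004-05-16.
2004-05-16 is a Sunday, so it moves to the next business day, 2004-05-17 (Monday).
Deadline: 2004-05-17.

2004-05-17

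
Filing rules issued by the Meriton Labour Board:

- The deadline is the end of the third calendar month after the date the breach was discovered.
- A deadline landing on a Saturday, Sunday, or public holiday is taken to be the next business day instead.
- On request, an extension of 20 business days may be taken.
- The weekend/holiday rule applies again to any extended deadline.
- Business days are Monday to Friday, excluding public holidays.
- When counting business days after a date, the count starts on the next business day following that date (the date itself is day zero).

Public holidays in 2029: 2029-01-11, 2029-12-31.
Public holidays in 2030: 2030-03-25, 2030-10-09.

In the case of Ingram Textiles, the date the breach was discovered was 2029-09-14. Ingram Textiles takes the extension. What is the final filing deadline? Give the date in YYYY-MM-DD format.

2030-01-29

The third month after 2029-09-14 is December 2029, whose last day is 2029-12-31.
2029-12-31 is a listed holiday; the next business day is 2030-01-01 (Tuesday).
Applying the 20-business-day extension: 20 business days after 2030-01-01 is 2030-01-29.
2030-01-29 (Tuesday) is already a business day.
So the filing is due 2030-01-29.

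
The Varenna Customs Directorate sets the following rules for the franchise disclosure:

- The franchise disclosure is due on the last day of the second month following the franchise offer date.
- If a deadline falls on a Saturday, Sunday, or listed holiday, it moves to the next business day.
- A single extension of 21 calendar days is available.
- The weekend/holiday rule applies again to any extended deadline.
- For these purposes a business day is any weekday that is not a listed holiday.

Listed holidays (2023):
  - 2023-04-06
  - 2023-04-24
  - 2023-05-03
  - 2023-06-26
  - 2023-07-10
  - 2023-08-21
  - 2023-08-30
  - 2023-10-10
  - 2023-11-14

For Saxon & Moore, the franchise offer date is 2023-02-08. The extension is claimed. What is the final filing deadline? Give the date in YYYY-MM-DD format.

The second month after 2023-02-08 is April 2023, whose last day is 2023-04-30.
2023-04-30 falls on a Sunday. Rolling to the next business day gives 2023-05-01, a Monday.
Applying the 21-calendar-day extension: 2023-05-01 + 21 days = 2023-05-22.
Since 2023-05-22 is a Monday and not a holiday, the date is unchanged.
So the filing is due 2023-05-22.

2023-05-22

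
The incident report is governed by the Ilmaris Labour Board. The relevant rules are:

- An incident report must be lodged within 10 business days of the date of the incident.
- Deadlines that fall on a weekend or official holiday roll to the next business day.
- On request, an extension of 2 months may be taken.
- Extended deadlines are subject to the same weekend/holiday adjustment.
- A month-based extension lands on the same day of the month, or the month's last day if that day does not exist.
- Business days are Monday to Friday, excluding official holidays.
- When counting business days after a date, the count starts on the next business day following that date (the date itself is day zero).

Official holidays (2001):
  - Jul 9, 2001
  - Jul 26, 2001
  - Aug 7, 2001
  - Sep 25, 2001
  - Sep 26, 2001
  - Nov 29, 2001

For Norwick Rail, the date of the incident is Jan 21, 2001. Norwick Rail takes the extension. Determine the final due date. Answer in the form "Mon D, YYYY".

Counting 10 business days after Jan 21, 2001 (skipping weekends and listed holidays) reaches Feb 2, 2001.
Since Feb 2, 2001 is a Friday and not a holiday, the date is unchanged.
Add 2 months to Feb 2, 2001: Apr 2, 2001.
Apr 2, 2001 falls on a Monday, which is a business day, so no adjustment is needed.
The final due date is Apr 2, 2001.

Apr 2, 2001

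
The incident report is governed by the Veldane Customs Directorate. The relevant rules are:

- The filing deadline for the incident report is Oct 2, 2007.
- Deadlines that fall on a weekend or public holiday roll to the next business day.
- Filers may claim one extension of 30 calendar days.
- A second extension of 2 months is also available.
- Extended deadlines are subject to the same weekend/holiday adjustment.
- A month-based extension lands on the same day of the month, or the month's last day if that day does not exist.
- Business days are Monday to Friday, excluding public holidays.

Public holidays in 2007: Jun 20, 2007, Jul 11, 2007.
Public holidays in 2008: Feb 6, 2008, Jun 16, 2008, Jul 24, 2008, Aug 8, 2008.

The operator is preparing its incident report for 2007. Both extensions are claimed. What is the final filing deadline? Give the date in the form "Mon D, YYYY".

Jan 1, 2008

Start from the fixed due date, Oct 2, 2007.
Oct 2, 2007 falls on a Tuesday, which is a business day, so no adjustment is needed.
Applying the 30-calendar-day extension: Oct 2, 2007 + 30 days = Nov 1, 2007.
Nov 1, 2007 (Thursday) is already a business day.
Applying the 2 months extension: 2 months after Nov 1, 2007 is Jan 1, 2008.
Jan 1, 2008 falls on a Tuesday, which is a business day, so no adjustment is needed.
So the filing is due Jan 1, 2008.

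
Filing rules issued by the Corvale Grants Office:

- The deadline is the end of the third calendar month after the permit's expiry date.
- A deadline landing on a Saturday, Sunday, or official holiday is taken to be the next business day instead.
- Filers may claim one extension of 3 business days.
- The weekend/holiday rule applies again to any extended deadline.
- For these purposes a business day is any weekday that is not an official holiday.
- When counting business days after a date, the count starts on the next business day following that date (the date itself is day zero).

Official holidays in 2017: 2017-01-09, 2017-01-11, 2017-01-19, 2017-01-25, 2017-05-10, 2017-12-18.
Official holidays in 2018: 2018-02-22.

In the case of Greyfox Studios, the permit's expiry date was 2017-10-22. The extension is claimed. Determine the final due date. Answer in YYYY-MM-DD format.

The third month after 2017-10-22 is January 2018, whose last day is 2018-01-31.
2018-01-31 (Wednesday) is already a business day.
Counting 3 further business days from 2018-01-31 reaches 2018-02-05.
Since 2018-02-05 is a Monday and not a holiday, the date is unchanged.
Deadline: 2018-02-05.

2018-02-05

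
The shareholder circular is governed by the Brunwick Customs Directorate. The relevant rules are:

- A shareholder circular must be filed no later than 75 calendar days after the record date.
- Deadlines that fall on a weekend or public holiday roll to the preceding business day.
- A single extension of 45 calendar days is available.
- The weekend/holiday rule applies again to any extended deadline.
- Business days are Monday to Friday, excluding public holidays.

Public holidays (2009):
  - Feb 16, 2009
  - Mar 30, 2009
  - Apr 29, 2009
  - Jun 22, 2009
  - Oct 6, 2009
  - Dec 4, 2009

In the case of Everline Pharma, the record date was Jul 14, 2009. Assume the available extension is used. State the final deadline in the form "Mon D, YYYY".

Trigger date Jul 14, 2009 + 75 calendar days = Sep 27, 2009.
Because Sep 27, 2009 is a Sunday, the deadline becomes Sep 25, 2009 (Friday).
Add the 45 calendar-day extension to Sep 25, 2009: Nov 9, 2009.
Nov 9, 2009 is a Monday and not a listed holiday, so it stands.
Deadline: Nov 9, 2009.

Nov 9, 2009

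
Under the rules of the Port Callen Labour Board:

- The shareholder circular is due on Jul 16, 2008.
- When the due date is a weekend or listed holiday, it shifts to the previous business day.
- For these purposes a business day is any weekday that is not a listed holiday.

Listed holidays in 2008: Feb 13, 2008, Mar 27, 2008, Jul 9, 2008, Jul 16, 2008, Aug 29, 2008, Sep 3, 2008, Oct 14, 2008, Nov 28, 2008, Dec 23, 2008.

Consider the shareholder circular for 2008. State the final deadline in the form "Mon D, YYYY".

Jul 15, 2008

Start from the fixed due date, Jul 16, 2008.
Jul 16, 2008 is a listed holiday; the preceding business day is Jul 15, 2008 (Tuesday).
So the filing is due Jul 15, 2008.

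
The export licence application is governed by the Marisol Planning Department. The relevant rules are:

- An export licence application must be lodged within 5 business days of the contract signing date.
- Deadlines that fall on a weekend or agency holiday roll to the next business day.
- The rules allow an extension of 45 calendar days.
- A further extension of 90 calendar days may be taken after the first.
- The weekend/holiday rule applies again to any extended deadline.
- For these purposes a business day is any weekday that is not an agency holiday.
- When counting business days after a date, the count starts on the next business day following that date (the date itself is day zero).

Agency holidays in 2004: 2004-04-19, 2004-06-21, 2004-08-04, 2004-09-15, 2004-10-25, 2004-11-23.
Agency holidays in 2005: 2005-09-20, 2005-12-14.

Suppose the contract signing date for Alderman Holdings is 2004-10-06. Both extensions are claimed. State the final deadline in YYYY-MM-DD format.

2005-02-28

Starting the day after 2004-10-06 and counting 5 business days lands on 2004-10-13.
2004-10-13 falls on a Wednesday, which is a business day, so no adjustment is needed.
Add the 45 calendar-day extension to 2004-10-13: 2004-11-27.
2004-11-27 is a Saturday, so it moves to the next business day, 2004-11-29 (Monday).
Applying the 90-calendar-day extension: 2004-11-29 + 90 days = 2005-02-27.
2005-02-27 is a Sunday; the next business day is 2005-02-28 (Monday).
The final due date is 2005-02-28.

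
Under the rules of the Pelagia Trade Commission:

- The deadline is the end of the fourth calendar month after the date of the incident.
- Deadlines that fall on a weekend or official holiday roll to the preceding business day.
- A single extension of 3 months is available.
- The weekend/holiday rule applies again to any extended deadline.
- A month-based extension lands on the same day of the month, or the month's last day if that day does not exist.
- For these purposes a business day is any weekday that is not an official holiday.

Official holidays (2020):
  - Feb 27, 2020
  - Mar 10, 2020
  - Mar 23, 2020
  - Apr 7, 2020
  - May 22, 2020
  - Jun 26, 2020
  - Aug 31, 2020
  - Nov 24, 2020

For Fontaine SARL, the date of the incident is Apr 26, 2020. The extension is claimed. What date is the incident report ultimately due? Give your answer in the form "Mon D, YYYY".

Nov 27, 2020

The fourth month after Apr 26, 2020 is August 2020, whose last day is Aug 31, 2020.
Aug 31, 2020 is a listed holiday, so it moves to the preceding business day, Aug 28, 2020 (Friday).
Applying the 3 months extension: 3 months after Aug 28, 2020 is Nov 28, 2020.
Because Nov 28, 2020 is a Saturday, the deadline becomes Nov 27, 2020 (Friday).
So the filing is due Nov 27, 2020.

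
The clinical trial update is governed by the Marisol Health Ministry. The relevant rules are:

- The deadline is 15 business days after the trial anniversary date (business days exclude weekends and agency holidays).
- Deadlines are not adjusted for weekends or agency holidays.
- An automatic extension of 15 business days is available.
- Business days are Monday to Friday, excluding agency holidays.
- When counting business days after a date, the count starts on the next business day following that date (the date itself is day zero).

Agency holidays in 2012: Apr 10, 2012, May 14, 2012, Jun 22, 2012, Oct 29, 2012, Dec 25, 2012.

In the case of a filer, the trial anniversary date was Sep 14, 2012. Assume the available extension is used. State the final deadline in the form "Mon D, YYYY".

Oct 26, 2012

Starting the day after Sep 14, 2012 and counting 15 business days lands on Oct 5, 2012.
No adjustment is made for weekends or holidays, so Oct 5, 2012 stands.
Counting 15 further business days from Oct 5, 2012 reaches Oct 26, 2012.
Oct 26, 2012 is a Friday; no weekend or holiday adjustment applies.
Final deadline: Oct 26, 2012.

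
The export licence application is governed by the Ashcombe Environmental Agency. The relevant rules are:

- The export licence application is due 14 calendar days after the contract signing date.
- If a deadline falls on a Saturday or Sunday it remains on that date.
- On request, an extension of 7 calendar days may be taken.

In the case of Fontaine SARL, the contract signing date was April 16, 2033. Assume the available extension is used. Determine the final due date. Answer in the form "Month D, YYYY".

Trigger date April 16, 2033 + 14 calendar days = April 30, 2033.
April 30, 2033 falls on a Saturday. The rules make no weekend/holiday allowance, so it remains April 30, 2033.
The 7-calendar-day extension moves the deadline from April 30, 2033 to May 7, 2033.
May 7, 2033 falls on a Saturday. The rules make no weekend/holiday allowance, so it remains May 7, 2033.
The final due date is May 7, 2033.

May 7, 2033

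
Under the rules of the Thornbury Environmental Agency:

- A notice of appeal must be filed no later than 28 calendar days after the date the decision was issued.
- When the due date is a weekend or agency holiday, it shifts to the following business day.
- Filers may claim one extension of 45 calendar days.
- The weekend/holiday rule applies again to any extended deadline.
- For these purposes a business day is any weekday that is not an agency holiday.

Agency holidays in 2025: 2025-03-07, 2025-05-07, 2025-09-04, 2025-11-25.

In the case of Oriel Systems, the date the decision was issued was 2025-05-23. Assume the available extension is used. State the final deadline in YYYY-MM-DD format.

2025-08-04

From 2025-05-23, 28 calendar days later is 2025-06-20.
Since 2025-06-20 is a Friday and not a holiday, the date is unchanged.
The 45-calendar-day extension moves the deadline from 2025-06-20 to 2025-08-04.
2025-08-04 (Monday) is already a business day.
Final deadline: 2025-08-04.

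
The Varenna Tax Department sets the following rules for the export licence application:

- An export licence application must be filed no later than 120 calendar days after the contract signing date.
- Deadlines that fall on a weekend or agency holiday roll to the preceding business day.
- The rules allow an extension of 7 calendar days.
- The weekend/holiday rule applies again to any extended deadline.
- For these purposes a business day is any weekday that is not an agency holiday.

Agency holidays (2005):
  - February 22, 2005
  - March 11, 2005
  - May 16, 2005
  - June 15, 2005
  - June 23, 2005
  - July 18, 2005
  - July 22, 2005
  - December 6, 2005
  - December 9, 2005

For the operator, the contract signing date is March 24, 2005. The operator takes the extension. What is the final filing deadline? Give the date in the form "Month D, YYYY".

From March 24, 2005, 120 calendar days later is July 22, 2005.
July 22, 2005 is a listed holiday, so it moves to the preceding business day, July 21, 2005 (Thursday).
Applying the 7-calendar-day extension: July 21, 2005 + 7 days = July 28, 2005.
July 28, 2005 (Thursday) is already a business day.
So the filing is due July 28, 2005.

July 28, 2005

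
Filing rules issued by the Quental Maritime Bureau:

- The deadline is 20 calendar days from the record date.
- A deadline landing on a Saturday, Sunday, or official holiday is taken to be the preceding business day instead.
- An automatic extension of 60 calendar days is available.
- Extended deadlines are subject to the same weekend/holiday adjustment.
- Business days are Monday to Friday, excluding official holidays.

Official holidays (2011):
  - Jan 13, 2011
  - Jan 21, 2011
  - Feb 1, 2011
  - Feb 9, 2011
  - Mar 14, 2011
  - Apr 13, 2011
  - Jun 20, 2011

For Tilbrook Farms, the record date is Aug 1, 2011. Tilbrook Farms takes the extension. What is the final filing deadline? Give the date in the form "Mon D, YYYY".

20 calendar days after Aug 1, 2011 is Aug 21, 2011.
Aug 21, 2011 is a Sunday, so it moves to the preceding business day, Aug 19, 2011 (Friday).
Applying the 60-calendar-day extension: Aug 19, 2011 + 60 days = Oct 18, 2011.
Since Oct 18, 2011 is a Tuesday and not a holiday, the date is unchanged.
So the filing is due Oct 18, 2011.

Oct 18, 2011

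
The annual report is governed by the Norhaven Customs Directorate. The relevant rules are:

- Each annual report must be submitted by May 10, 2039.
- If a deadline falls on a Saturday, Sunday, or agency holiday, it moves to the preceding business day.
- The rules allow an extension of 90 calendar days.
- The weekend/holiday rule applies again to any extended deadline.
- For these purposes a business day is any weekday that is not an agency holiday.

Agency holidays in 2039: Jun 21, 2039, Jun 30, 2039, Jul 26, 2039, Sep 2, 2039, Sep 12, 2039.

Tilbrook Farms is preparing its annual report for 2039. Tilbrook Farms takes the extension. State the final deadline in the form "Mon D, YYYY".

Start from the fixed due date, May 10, 2039.
May 10, 2039 is a Tuesday and not a listed holiday, so it stands.
Applying the 90-calendar-day extension: May 10, 2039 + 90 days = Aug 8, 2039.
Aug 8, 2039 (Monday) is already a business day.
Deadline: Aug 8, 2039.

Aug 8, 2039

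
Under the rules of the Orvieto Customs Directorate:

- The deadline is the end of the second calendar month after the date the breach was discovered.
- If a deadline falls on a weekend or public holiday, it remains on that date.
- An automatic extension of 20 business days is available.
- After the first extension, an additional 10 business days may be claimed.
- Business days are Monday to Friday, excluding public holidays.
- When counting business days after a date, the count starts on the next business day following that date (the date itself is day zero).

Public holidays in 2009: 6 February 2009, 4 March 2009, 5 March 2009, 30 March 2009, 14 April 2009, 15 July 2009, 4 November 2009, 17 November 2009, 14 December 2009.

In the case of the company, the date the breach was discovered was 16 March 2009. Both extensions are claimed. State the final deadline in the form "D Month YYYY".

10 July 2009

The second month after 16 March 2009 is May 2009, whose last day is 31 May 2009.
31 May 2009 is a Sunday; no weekend or holiday adjustment applies.
The 20-business-day extension runs from 31 May 2009 to 26 June 2009.
26 June 2009 falls on a Friday. The rules make no weekend/holiday allowance, so it remains 26 June 2009.
Counting 10 further business days from 26 June 2009 reaches 10 July 2009.
No adjustment is made for weekends or holidays, so 10 July 2009 stands.
Deadline: 10 July 2009.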